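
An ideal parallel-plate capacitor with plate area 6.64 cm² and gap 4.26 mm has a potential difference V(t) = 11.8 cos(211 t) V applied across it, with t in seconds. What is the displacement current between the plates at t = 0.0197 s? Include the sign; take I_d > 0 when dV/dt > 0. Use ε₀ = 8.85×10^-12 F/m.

dV/dt = (11.8)(211)·−sin(4.1567) = 2115 V/s.
I_d = C dV/dt with C = ε₀A/d = (8.85×10^-12)(6.64×10^-4)/(4.26×10^-3) = 1.379×10^-12 F, so I_d = (1.379×10^-12)(2115) = 2.92×10^-9 A.

2.92×10^-9 A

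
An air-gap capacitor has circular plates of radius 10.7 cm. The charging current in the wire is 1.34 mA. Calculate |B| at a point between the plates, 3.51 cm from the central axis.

No conduction current crosses the gap, so I_d there equals the 1.34×10^-3 A in the leads.
∮B·dl = μ₀ I_d,enc with I_d,enc = I_d r²/R² = 1.442×10^-4 A; so B = μ₀ I_d,enc/(2πr) = 8.22×10^-10 T.

8.22×10^-10 T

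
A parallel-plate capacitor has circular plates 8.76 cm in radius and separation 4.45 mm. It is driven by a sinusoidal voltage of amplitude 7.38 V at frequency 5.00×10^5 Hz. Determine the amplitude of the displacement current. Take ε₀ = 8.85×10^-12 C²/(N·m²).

(dE/dt)_max = V₀ω/d = 5.211×10^9 V/(m·s); ω = 2πf = 3.142×10^6 rad/s.
I_d,max = ε₀ A (dE/dt)_max = (8.85×10^-12)(0.02411)(5.211×10^9) = 1.11×10^-3 A.

1.11×10^-3 A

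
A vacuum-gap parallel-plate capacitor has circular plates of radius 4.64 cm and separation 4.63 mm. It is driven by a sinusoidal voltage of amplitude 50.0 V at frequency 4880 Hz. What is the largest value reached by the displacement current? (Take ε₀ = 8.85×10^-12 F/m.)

The displacement current equals the conduction current C dV/dt, which peaks at C V₀ ω.
With C = ε₀A/d = (8.85×10^-12)(6.764×10^-3)/(4.63×10^-3) = 1.293×10^-11 F and ω = 2πf = 3.066×10^4 rad/s, I_d,max = (1.293×10^-11)(50.0)(3.066×10^4) = 1.98×10^-5 A.

1.98×10^-5 A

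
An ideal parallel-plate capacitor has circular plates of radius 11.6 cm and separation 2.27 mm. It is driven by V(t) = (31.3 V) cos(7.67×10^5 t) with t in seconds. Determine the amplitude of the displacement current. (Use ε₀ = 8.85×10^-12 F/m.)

3.96×10^-3 A

The displacement current equals the conduction current C dV/dt, which peaks at C V₀ ω.
With C = ε₀A/d = (8.85×10^-12)(0.04227)/(2.27×10^-3) = 1.648×10^-10 F and ω = 7.67×10^5 rad/s, I_d,max = (1.648×10^-10)(31.3)(7.67×10^5) = 3.96×10^-3 A.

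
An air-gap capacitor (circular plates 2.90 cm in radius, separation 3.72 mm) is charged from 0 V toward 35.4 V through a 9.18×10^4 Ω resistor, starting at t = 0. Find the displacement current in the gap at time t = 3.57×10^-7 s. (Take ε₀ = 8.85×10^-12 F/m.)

C = ε₀A/d = (8.85×10^-12)(2.642×10^-3)/(3.72×10^-3) = 6.285×10^-12 F, so τ = RC = 5.770×10^-7 s.
The conduction current is I(t) = (V₀/R) e^(−t/τ), and the displacement current between the plates equals it.
t/τ = 0.6187; I_d = (35.4/9.18×10^4) · e^(−0.6187) = (3.856×10^-4)(0.5386) = 2.08×10^-4 A.

2.08×10^-4 A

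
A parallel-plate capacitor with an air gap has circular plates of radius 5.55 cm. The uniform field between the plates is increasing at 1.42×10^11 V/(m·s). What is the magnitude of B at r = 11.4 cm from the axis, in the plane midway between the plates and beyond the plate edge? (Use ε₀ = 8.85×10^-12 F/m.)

Through the whole plate area (πR² = 9.677×10^-3 m²), I_d = ε₀ πR² dE/dt = 0.01216 A.
With r > R the enclosed displacement current is the full I_d; B = μ₀ I_d / (2πr) = 2.13×10^-8 T.

2.13×10^-8 T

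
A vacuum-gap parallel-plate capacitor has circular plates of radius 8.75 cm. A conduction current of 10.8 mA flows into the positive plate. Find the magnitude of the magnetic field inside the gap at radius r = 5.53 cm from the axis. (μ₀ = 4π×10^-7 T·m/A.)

No conduction current crosses the gap, so I_d there equals the 0.0108 A in the leads.
For r < R the Ampère–Maxwell law gives B(2πr) = μ₀ I_d (r²/R²), so B = μ₀ I_d r/(2πR²) = (4π×10^-7)(0.0108)(0.0553)/(2π·0.0875²) = 1.56×10^-8 T.

1.56×10^-8 T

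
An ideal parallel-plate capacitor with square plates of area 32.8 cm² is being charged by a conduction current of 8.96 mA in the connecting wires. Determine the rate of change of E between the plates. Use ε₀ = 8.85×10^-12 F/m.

3.09×10^11 V/(m·s)

Charge continuity gives I_d = I = 8.96×10^-3 A between the plates.
Inverting I_d = ε₀ A dE/dt gives dE/dt = 8.96×10^-3 / (8.85×10^-12 · 3.28×10^-3) = 3.09×10^11 V/(m·s).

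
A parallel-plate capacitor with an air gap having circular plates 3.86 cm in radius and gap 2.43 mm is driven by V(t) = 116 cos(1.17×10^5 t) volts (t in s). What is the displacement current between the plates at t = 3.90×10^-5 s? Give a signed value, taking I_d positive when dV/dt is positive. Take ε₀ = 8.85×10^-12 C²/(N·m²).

C = ε₀A/d = (8.85×10^-12)(4.681×10^-3)/(2.43×10^-3) = 1.705×10^-11 F. dV/dt = V₀ω·−sin(ωt); at ωt = 4.563 rad this factor is 0.9889.
I_d = C dV/dt = (1.705×10^-11)(116)(1.17×10^5)(0.9889) = 2.29×10^-4 A.

2.29×10^-4 A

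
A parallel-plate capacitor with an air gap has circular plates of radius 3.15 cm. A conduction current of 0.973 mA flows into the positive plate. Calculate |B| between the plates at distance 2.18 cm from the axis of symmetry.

4.28×10^-9 T

No conduction current crosses the gap, so I_d there equals the 9.73×10^-4 A in the leads.
∮B·dl = μ₀ I_d,enc with I_d,enc = I_d r²/R² = 4.660×10^-4 A; so B = μ₀ I_d,enc/(2πr) = 4.28×10^-9 T.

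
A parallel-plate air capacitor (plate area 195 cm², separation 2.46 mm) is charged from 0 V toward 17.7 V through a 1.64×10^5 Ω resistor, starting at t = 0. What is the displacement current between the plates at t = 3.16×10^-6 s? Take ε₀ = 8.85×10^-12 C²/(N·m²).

C = ε₀A/d = (8.85×10^-12)(0.0195)/(2.46×10^-3) = 7.015×10^-11 F, so τ = RC = 1.150×10^-5 s.
The conduction current is I(t) = (V₀/R) e^(−t/τ), and the displacement current between the plates equals it.
t/τ = 0.2748; I_d = (17.7/1.64×10^5) · e^(−0.2748) = (1.079×10^-4)(0.7597) = 8.20×10^-5 A.

8.20×10^-5 A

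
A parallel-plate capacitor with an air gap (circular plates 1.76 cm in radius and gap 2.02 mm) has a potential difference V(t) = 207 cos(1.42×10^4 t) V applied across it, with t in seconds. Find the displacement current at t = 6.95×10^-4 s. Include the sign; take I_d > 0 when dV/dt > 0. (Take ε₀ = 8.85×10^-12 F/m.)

C = ε₀A/d = (8.85×10^-12)(9.731×10^-4)/(2.02×10^-3) = 4.263×10^-12 F. dV/dt = V₀ω·−sin(ωt); at ωt = 9.869 rad this factor is 0.4298.
I_d = C dV/dt = (4.263×10^-12)(207)(1.42×10^4)(0.4298) = 5.39×10^-6 A.

5.39×10^-6 A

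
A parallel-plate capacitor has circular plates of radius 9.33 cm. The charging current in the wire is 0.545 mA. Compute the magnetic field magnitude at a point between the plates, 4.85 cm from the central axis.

By continuity the displacement current in the gap matches the conduction current: I_d = 5.45×10^-4 A.
∮B·dl = μ₀ I_d,enc with I_d,enc = I_d r²/R² = 1.473×10^-4 A; so B = μ₀ I_d,enc/(2πr) = 6.07×10^-10 T.

6.07×10^-10 T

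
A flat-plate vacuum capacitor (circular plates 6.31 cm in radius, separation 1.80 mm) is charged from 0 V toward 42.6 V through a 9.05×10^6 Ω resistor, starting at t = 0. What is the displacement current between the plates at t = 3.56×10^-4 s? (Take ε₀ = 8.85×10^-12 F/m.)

2.48×10^-6 A

C = ε₀A/d = (8.85×10^-12)(0.01251)/(1.80×10^-3) = 6.151×10^-11 F and τ = RC = 5.567×10^-4 s. I_d in the gap equals the RC charging current.
I_d(t) = (V₀/R) e^(−t/τ) = 4.707×10^-6 · e^(−0.6395) = 2.48×10^-6 A.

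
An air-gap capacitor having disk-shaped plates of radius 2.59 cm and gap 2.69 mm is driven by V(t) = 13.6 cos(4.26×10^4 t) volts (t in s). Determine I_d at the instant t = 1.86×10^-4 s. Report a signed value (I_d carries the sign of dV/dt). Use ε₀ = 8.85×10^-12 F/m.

C = ε₀A/d = (8.85×10^-12)(2.107×10^-3)/(2.69×10^-3) = 6.932×10^-12 F. dV/dt = V₀ω·−sin(ωt); at ωt = 7.9236 rad this factor is -0.9976.
I_d = C dV/dt = (6.932×10^-12)(13.6)(4.26×10^4)(-0.9976) = -4.01×10^-6 A.

-4.01×10^-6 A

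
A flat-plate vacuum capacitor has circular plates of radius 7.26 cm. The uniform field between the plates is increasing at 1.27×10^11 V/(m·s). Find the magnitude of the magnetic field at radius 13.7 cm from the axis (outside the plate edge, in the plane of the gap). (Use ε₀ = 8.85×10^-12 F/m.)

Through the whole plate area (πR² = 0.01656 m²), I_d = ε₀ πR² dE/dt = 0.01861 A.
With r > R the enclosed displacement current is the full I_d; B = μ₀ I_d / (2πr) = 2.72×10^-8 T.

2.72×10^-8 T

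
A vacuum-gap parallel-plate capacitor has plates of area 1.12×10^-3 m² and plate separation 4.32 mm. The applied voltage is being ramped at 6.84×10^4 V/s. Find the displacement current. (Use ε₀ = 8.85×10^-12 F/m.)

1.57×10^-7 A

E = V/d so dE/dt = (dV/dt)/d = 1.583×10^7 V/(m·s), and I_d = ε₀ A dE/dt = (8.85×10^-12)(1.12×10^-3)(1.583×10^7) = 1.57×10^-7 A.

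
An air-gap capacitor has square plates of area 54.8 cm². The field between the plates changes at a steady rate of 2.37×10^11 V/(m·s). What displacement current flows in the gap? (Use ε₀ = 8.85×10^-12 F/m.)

The displacement current is ε₀ times dΦ_E/dt = ε₀ A dE/dt = (8.85×10^-12)(5.48×10^-3)(2.37×10^11) = 0.0115 A.

0.0115 A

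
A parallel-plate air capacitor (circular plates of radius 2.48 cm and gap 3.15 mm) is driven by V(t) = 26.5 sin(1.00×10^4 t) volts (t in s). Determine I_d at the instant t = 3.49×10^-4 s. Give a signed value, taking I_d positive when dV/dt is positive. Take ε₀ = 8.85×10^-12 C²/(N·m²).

-1.35×10^-6 A

dV/dt = (26.5)(1.00×10^4)·cos(3.49) = -2.491×10^5 V/s.
I_d = C dV/dt with C = ε₀A/d = (8.85×10^-12)(1.932×10^-3)/(3.15×10^-3) = 5.428×10^-12 F, so I_d = (5.428×10^-12)(-2.491×10^5) = -1.35×10^-6 A.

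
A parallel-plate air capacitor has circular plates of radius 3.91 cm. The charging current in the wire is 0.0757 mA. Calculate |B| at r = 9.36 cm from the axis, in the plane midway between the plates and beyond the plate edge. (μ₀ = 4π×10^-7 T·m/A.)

By continuity the displacement current in the gap matches the conduction current: I_d = 7.57×10^-5 A.
Outside the plates the loop encloses all of I_d, so B·2πr = μ₀ I_d and B = 1.62×10^-10 T.

1.62×10^-10 T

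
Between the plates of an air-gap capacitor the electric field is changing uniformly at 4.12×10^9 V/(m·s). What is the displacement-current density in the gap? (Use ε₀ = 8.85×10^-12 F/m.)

0.0365 A/m²

J_d = ε₀ dE/dt = (8.85×10^-12)(4.12×10^9) = 0.0365 A/m².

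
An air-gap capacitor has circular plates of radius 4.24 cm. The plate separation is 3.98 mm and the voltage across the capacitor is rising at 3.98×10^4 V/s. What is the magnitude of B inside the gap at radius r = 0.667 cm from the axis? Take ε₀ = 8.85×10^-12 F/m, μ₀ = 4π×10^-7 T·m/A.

I_d = C dV/dt with C = ε₀πR²/d = 1.256×10^-11 F, so I_d = (1.256×10^-11)(3.98×10^4) = 4.999×10^-7 A.
An Ampèrian loop of radius r encloses a fraction (r/R)² of I_d. Then B·2πr = μ₀ I_d (r/R)², giving B = μ₀ I_d r/(2πR²) = 3.71×10^-13 T.

3.71×10^-13 T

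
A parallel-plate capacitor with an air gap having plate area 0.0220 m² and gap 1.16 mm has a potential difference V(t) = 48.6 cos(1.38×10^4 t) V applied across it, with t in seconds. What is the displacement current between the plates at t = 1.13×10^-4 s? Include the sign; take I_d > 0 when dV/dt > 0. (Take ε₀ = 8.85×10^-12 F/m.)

C = ε₀A/d = (8.85×10^-12)(0.0220)/(1.16×10^-3) = 1.678×10^-10 F. dV/dt = V₀ω·−sin(ωt); at ωt = 1.5594 rad this factor is -0.9999.
I_d = C dV/dt = (1.678×10^-10)(48.6)(1.38×10^4)(-0.9999) = -1.13×10^-4 A.

-1.13×10^-4 A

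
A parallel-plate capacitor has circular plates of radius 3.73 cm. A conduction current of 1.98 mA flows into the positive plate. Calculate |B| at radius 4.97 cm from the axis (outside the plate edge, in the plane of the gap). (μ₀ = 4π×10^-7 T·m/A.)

7.97×10^-9 T

Between the plates the displacement current equals the wire current: I_d = 1.98 mA = 1.98×10^-3 A.
For r ≥ R the full I_d is enclosed: B = μ₀ I_d/(2πr) = (4π×10^-7)(1.98×10^-3)/(2π·0.0497) = 7.97×10^-9 T.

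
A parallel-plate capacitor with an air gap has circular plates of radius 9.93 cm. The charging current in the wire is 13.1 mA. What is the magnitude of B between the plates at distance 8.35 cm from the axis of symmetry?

2.22×10^-8 T

By continuity the displacement current in the gap matches the conduction current: I_d = 0.0131 A.
∮B·dl = μ₀ I_d,enc with I_d,enc = I_d r²/R² = 9.263×10^-3 A; so B = μ₀ I_d,enc/(2πr) = 2.22×10^-8 T.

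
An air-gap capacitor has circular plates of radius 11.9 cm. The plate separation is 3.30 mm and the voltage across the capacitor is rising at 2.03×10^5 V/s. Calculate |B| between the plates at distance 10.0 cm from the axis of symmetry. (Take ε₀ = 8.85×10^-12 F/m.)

3.42×10^-11 T

dE/dt = (dV/dt)/d = 6.152×10^7 V/(m·s); I_d = ε₀(πR²)(dE/dt) = (8.85×10^-12)(0.04449)(6.152×10^7) = 2.422×10^-5 A.
An Ampèrian loop of radius r encloses a fraction (r/R)² of I_d. Then B·2πr = μ₀ I_d (r/R)², giving B = μ₀ I_d r/(2πR²) = 3.42×10^-11 T.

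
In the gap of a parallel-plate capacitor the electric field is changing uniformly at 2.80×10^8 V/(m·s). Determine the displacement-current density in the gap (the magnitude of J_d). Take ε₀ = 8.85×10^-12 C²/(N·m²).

The displacement-current density is ε₀ ∂E/∂t = (8.85×10^-12)(2.80×10^8) = 2.48×10^-3 A/m².

2.48×10^-3 A/m²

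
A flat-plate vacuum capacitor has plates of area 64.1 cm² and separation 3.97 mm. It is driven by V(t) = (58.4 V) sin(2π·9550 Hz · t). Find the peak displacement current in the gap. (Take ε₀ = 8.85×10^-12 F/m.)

5.01×10^-5 A

C = ε₀A/d = (8.85×10^-12)(6.41×10^-3)/(3.97×10^-3) = 1.429×10^-11 F; ω = 2πf = 6.000×10^4 rad/s.
I_d = C dV/dt, so |I_d|_max = C V₀ ω = (1.429×10^-11)(58.4)(6.000×10^4) = 5.01×10^-5 A.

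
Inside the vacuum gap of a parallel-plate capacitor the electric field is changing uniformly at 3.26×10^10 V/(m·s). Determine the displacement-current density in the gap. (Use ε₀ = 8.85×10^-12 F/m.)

0.289 A/m²

The displacement-current density is ε₀ ∂E/∂t = (8.85×10^-12)(3.26×10^10) = 0.289 A/m².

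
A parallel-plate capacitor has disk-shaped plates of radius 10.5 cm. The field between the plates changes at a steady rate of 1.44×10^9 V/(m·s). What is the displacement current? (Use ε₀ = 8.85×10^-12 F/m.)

4.41×10^-4 A

I_d = ε₀ A (dE/dt) = (8.85×10^-12)(0.03464 m²)(1.44×10^9) = 4.41×10^-4 A.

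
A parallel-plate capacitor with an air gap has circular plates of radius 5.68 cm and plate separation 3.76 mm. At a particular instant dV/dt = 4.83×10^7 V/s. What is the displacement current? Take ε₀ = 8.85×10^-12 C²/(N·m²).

1.15×10^-3 A

The field between the plates is E = V/d, so dE/dt = (4.83×10^7)/(3.76×10^-3 m) = 1.285×10^10 V/(m·s).
I_d = ε₀ A (dE/dt) = (8.85×10^-12)(0.01014)(1.285×10^10) = 1.15×10^-3 A.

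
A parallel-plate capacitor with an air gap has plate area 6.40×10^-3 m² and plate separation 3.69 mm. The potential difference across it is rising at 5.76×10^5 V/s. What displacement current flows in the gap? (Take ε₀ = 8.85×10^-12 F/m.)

8.84×10^-6 A

C = ε₀A/d = (8.85×10^-12)(6.40×10^-3)/(3.69×10^-3) = 1.535×10^-11 F.
I_d = C dV/dt = (1.535×10^-11)(5.76×10^5) = 8.84×10^-6 A.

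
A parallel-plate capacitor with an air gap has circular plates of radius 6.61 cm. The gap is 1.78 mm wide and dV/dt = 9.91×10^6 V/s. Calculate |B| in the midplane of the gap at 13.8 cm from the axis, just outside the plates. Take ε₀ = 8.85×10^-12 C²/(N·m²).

9.80×10^-10 T

With E = V/d, dE/dt = 5.567×10^9 V/(m·s) and πR² = 0.01373 m², giving I_d = ε₀ πR² dE/dt = 6.764×10^-4 A.
With r > R the enclosed displacement current is the full I_d; B = μ₀ I_d / (2πr) = 9.80×10^-10 T.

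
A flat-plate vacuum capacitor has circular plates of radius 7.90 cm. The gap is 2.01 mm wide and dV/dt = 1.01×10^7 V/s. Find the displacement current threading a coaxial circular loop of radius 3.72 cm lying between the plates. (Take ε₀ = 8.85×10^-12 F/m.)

1.93×10^-4 A

I_d = C dV/dt with C = ε₀πR²/d = 8.634×10^-11 F, so I_d = (8.634×10^-11)(1.01×10^7) = 8.720×10^-4 A.
Since J_d is uniform, the enclosed fraction is (r/R)² = 0.2217, giving I_d,enc = 1.93×10^-4 A.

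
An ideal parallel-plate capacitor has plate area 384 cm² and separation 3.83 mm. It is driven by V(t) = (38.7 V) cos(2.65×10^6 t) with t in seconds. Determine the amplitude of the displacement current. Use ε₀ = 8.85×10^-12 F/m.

(dE/dt)_max = V₀ω/d = 2.678×10^10 V/(m·s); ω = 2.65×10^6 rad/s.
I_d,max = ε₀ A (dE/dt)_max = (8.85×10^-12)(0.0384)(2.678×10^10) = 9.10×10^-3 A.

9.10×10^-3 A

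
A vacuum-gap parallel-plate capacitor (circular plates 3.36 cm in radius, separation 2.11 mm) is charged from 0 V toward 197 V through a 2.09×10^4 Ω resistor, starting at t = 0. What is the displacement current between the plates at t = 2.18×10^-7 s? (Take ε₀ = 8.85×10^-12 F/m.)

4.68×10^-3 A

C = ε₀A/d = (8.85×10^-12)(3.547×10^-3)/(2.11×10^-3) = 1.488×10^-11 F, so τ = RC = 3.110×10^-7 s.
The conduction current is I(t) = (V₀/R) e^(−t/τ), and the displacement current between the plates equals it.
t/τ = 0.7010; I_d = (197/2.09×10^4) · e^(−0.7010) = (9.426×10^-3)(0.4961) = 4.68×10^-3 A.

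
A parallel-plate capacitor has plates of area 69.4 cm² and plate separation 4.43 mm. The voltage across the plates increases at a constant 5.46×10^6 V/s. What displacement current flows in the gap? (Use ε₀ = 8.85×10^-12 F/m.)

7.57×10^-5 A

The displacement current equals the charging current C dV/dt. With C = ε₀A/d = (8.85×10^-12)(6.94×10^-3)/(4.43×10^-3) = 1.386×10^-11 F, I_d = (1.386×10^-11)(5.46×10^6) = 7.57×10^-5 A.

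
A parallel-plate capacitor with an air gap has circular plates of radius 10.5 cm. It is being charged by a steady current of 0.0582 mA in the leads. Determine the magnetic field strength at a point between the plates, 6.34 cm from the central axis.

6.69×10^-11 T

Between the plates the displacement current equals the wire current: I_d = 0.0582 mA = 5.82×10^-5 A.
∮B·dl = μ₀ I_d,enc with I_d,enc = I_d r²/R² = 2.122×10^-5 A; so B = μ₀ I_d,enc/(2πr) = 6.69×10^-11 T.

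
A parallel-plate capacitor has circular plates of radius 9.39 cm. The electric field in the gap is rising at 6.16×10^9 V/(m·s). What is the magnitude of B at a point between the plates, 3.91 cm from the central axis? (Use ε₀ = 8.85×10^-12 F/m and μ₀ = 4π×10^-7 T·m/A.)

Total displacement current: I_d = ε₀(πR²)(dE/dt) = (8.85×10^-12)(0.02770)(6.16×10^9) = 1.510×10^-3 A.
∮B·dl = μ₀ I_d,enc with I_d,enc = I_d r²/R² = 2.618×10^-4 A; so B = μ₀ I_d,enc/(2πr) = 1.34×10^-9 T.

1.34×10^-9 T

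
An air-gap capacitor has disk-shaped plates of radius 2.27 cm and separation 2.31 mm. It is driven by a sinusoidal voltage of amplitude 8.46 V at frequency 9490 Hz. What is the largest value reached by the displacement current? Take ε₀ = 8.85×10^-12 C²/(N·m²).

3.13×10^-6 A

C = ε₀A/d = (8.85×10^-12)(1.619×10^-3)/(2.31×10^-3) = 6.203×10^-12 F; ω = 2πf = 5.963×10^4 rad/s.
I_d = C dV/dt, so |I_d|_max = C V₀ ω = (6.203×10^-12)(8.46)(5.963×10^4) = 3.13×10^-6 A.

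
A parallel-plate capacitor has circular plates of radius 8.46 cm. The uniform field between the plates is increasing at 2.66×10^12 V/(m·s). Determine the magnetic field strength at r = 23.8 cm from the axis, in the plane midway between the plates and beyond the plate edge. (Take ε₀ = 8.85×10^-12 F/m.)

4.45×10^-7 T

Total displacement current: I_d = ε₀(πR²)(dE/dt) = (8.85×10^-12)(0.02248)(2.66×10^12) = 0.5292 A.
For r ≥ R the full I_d is enclosed: B = μ₀ I_d/(2πr) = (4π×10^-7)(0.5292)/(2π·0.238) = 4.45×10^-7 T.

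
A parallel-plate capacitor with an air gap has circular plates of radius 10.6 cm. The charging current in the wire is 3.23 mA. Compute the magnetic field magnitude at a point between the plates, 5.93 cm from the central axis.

3.41×10^-9 T

By continuity the displacement current in the gap matches the conduction current: I_d = 3.23×10^-3 A.
∮B·dl = μ₀ I_d,enc with I_d,enc = I_d r²/R² = 1.011×10^-3 A; so B = μ₀ I_d,enc/(2πr) = 3.41×10^-9 T.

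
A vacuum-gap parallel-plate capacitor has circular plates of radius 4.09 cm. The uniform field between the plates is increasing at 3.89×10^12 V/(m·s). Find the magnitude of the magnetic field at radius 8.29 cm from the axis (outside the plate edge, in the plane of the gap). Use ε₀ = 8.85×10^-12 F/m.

4.36×10^-7 T

I_d = ε₀ dΦ_E/dt = ε₀ πR² (dE/dt) = (8.85×10^-12)(5.255×10^-3)(3.89×10^12) = 0.1809 A through the full plate area.
For r ≥ R the full I_d is enclosed: B = μ₀ I_d/(2πr) = (4π×10^-7)(0.1809)/(2π·0.0829) = 4.36×10^-7 T.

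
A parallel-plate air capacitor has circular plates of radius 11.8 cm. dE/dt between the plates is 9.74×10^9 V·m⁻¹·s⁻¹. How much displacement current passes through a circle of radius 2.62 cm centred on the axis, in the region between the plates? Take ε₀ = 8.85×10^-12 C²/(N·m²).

1.86×10^-4 A

I_d = ε₀ dΦ_E/dt = ε₀ πR² (dE/dt) = (8.85×10^-12)(0.04374)(9.74×10^9) = 3.770×10^-3 A through the full plate area.
Since J_d is uniform, the enclosed fraction is (r/R)² = 0.04930, giving I_d,enc = 1.86×10^-4 A.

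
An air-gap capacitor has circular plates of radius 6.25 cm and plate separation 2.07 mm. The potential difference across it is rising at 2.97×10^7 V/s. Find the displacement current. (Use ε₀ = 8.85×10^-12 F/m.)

1.56×10^-3 A

The field between the plates is E = V/d, so dE/dt = (2.97×10^7)/(2.07×10^-3 m) = 1.435×10^10 V/(m·s).
I_d = ε₀ A (dE/dt) = (8.85×10^-12)(0.01227)(1.435×10^10) = 1.56×10^-3 A.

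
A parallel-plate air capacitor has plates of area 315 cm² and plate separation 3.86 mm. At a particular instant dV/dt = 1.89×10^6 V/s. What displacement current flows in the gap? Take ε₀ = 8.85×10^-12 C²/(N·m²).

The field between the plates is E = V/d, so dE/dt = (1.89×10^6)/(3.86×10^-3 m) = 4.896×10^8 V/(m·s).
I_d = ε₀ A (dE/dt) = (8.85×10^-12)(0.0315)(4.896×10^8) = 1.36×10^-4 A.

1.36×10^-4 A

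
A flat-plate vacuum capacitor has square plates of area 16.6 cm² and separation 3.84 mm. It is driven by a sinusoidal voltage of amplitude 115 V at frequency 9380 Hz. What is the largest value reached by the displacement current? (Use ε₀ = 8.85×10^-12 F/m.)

(dE/dt)_max = V₀ω/d = 1.765×10^9 V/(m·s); ω = 2πf = 5.894×10^4 rad/s.
I_d,max = ε₀ A (dE/dt)_max = (8.85×10^-12)(1.66×10^-3)(1.765×10^9) = 2.59×10^-5 A.

2.59×10^-5 A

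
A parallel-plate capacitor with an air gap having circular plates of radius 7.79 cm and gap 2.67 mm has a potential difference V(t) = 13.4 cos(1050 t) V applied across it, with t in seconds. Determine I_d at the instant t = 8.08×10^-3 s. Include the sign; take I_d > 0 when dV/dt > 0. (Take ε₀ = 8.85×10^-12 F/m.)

C = ε₀A/d = (8.85×10^-12)(0.01906)/(2.67×10^-3) = 6.318×10^-11 F. dV/dt = V₀ω·−sin(ωt); at ωt = 8.484 rad this factor is -0.8080.
I_d = C dV/dt = (6.318×10^-11)(13.4)(1050)(-0.8080) = -7.18×10^-7 A.

-7.18×10^-7 A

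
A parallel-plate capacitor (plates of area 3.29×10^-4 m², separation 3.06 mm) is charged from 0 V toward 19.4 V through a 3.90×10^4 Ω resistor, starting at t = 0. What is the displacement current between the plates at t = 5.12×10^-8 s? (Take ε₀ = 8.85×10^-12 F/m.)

1.25×10^-4 A

C = ε₀A/d = (8.85×10^-12)(3.29×10^-4)/(3.06×10^-3) = 9.515×10^-13 F and τ = RC = 3.711×10^-8 s. I_d in the gap equals the RC charging current.
I_d(t) = (V₀/R) e^(−t/τ) = 4.974×10^-4 · e^(−1.380) = 1.25×10^-4 A.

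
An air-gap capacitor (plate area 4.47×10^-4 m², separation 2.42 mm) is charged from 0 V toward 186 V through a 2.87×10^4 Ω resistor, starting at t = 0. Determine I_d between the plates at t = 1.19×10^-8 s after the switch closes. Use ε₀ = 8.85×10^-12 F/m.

5.03×10^-3 A

With C = ε₀A/d = (8.85×10^-12)(4.47×10^-4)/(2.42×10^-3) = 1.635×10^-12 F, the time constant is τ = RC = 4.692×10^-8 s, so t/τ = 0.2536 and e^(−t/τ) = 0.7760.
I_d = I_cond = (V₀/R) e^(−t/τ) = (6.481×10^-3)(0.7760) = 5.03×10^-3 A.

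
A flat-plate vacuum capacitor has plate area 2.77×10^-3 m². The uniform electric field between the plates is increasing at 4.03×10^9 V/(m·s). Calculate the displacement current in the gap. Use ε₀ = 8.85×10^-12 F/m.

9.88×10^-5 A

With a uniform field, Φ_E = EA, so I_d = ε₀ A dE/dt = 9.88×10^-5 A.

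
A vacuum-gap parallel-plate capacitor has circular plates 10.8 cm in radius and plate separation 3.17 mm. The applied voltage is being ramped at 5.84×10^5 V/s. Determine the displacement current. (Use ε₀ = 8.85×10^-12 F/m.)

C = ε₀A/d = (8.85×10^-12)(0.03664)/(3.17×10^-3) = 1.023×10^-10 F.
I_d = C dV/dt = (1.023×10^-10)(5.84×10^5) = 5.97×10^-5 A.

5.97×10^-5 A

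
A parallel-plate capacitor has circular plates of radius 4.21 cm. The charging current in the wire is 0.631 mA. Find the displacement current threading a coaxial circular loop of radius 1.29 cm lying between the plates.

5.92×10^-5 A

Between the plates the displacement current equals the wire current: I_d = 0.631 mA = 6.31×10^-4 A.
Through an area πr² the displacement current is I_d·(πr²/πR²) = I_d (r/R)² = 5.92×10^-5 A.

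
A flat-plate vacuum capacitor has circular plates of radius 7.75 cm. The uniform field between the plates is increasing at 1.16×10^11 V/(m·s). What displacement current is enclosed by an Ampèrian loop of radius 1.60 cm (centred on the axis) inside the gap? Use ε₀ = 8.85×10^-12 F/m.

Through the whole plate area (πR² = 0.01887 m²), I_d = ε₀ πR² dE/dt = 0.01937 A.
Since J_d is uniform, the enclosed fraction is (r/R)² = 0.04262, giving I_d,enc = 8.26×10^-4 A.

8.26×10^-4 A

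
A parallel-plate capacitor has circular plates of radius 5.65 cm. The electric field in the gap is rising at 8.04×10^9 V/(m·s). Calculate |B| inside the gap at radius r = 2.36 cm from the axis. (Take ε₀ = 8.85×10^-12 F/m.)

1.06×10^-9 T

Total displacement current: I_d = ε₀(πR²)(dE/dt) = (8.85×10^-12)(0.01003)(8.04×10^9) = 7.137×10^-4 A.
An Ampèrian loop of radius r encloses a fraction (r/R)² of I_d. Then B·2πr = μ₀ I_d (r/R)², giving B = μ₀ I_d r/(2πR²) = 1.06×10^-9 T.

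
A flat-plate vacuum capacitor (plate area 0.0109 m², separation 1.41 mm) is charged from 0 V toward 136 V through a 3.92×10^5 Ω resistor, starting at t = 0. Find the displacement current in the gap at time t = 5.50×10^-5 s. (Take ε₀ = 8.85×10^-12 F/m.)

4.46×10^-5 A

With C = ε₀A/d = (8.85×10^-12)(0.0109)/(1.41×10^-3) = 6.841×10^-11 F, the time constant is τ = RC = 2.682×10^-5 s, so t/τ = 2.051 and e^(−t/τ) = 0.1286.
I_d = I_cond = (V₀/R) e^(−t/τ) = (3.469×10^-4)(0.1286) = 4.46×10^-5 A.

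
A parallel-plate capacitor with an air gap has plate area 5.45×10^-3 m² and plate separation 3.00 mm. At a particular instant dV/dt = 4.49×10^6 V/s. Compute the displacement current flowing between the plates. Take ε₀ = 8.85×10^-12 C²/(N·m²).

7.22×10^-5 A

C = ε₀A/d = (8.85×10^-12)(5.45×10^-3)/(3.00×10^-3) = 1.608×10^-11 F.
I_d = C dV/dt = (1.608×10^-11)(4.49×10^6) = 7.22×10^-5 A.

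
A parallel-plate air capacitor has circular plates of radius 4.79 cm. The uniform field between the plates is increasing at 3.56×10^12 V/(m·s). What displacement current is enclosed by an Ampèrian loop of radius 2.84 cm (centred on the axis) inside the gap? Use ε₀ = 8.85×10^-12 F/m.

0.0798 A

I_d = ε₀ dΦ_E/dt = ε₀ πR² (dE/dt) = (8.85×10^-12)(7.208×10^-3)(3.56×10^12) = 0.2271 A through the full plate area.
Since J_d is uniform, the enclosed fraction is (r/R)² = 0.3515, giving I_d,enc = 0.0798 A.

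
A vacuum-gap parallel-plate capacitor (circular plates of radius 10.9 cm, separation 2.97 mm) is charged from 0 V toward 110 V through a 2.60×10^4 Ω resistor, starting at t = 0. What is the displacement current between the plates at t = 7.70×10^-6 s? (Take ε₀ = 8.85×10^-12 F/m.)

With C = ε₀A/d = (8.85×10^-12)(0.03733)/(2.97×10^-3) = 1.112×10^-10 F, the time constant is τ = RC = 2.891×10^-6 s, so t/τ = 2.663 and e^(−t/τ) = 0.06974.
I_d = I_cond = (V₀/R) e^(−t/τ) = (4.231×10^-3)(0.06974) = 2.95×10^-4 A.

2.95×10^-4 A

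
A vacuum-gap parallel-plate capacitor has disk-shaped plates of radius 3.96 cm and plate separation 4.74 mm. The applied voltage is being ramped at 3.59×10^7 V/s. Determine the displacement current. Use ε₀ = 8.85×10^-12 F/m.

The field between the plates is E = V/d, so dE/dt = (3.59×10^7)/(4.74×10^-3 m) = 7.574×10^9 V/(m·s).
I_d = ε₀ A (dE/dt) = (8.85×10^-12)(4.927×10^-3)(7.574×10^9) = 3.30×10^-4 A.

3.30×10^-4 A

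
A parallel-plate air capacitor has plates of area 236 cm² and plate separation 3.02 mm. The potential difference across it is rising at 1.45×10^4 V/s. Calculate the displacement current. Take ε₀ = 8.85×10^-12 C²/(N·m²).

C = ε₀A/d = (8.85×10^-12)(0.0236)/(3.02×10^-3) = 6.916×10^-11 F.
I_d = C dV/dt = (6.916×10^-11)(1.45×10^4) = 1.00×10^-6 A.

1.00×10^-6 A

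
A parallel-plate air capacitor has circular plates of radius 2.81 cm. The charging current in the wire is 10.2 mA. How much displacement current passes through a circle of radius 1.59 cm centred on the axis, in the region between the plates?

Between the plates the displacement current equals the wire current: I_d = 10.2 mA = 0.0102 A.
Since J_d is uniform, the enclosed fraction is (r/R)² = 0.3202, giving I_d,enc = 3.27×10^-3 A.

3.27×10^-3 A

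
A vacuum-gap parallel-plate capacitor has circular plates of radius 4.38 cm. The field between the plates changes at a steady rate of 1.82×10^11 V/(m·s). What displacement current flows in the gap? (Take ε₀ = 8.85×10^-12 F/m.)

The displacement current is ε₀ times dΦ_E/dt = ε₀ A dE/dt = (8.85×10^-12)(6.027×10^-3)(1.82×10^11) = 9.71×10^-3 A.

9.71×10^-3 A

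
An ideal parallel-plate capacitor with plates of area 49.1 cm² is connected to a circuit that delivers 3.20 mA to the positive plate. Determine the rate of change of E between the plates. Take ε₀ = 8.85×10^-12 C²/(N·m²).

Charge continuity gives I_d = I = 3.20×10^-3 A between the plates.
Then dE/dt = I_d/(ε₀A) = 7.36×10^10 V/(m·s).

7.36×10^10 V/(m·s)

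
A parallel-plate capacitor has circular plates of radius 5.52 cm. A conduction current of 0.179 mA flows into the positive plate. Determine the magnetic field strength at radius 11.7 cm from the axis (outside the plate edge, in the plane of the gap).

3.06×10^-10 T

Between the plates the displacement current equals the wire current: I_d = 0.179 mA = 1.79×10^-4 A.
For r ≥ R the full I_d is enclosed: B = μ₀ I_d/(2πr) = (4π×10^-7)(1.79×10^-4)/(2π·0.117) = 3.06×10^-10 T.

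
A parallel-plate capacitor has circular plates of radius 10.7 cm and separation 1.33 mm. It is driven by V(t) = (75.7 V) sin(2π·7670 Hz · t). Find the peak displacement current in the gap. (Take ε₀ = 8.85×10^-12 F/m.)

(dE/dt)_max = V₀ω/d = 2.743×10^9 V/(m·s); ω = 2πf = 4.819×10^4 rad/s.
I_d,max = ε₀ A (dE/dt)_max = (8.85×10^-12)(0.03597)(2.743×10^9) = 8.73×10^-4 A.

8.73×10^-4 A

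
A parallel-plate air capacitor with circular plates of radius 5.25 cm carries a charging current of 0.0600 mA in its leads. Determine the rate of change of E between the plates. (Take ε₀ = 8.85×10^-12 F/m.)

7.83×10^8 V/(m·s)

By continuity, I_d in the gap equals the 0.0600 mA flowing in the wire.
Inverting I_d = ε₀ A dE/dt gives dE/dt = 6.00×10^-5 / (8.85×10^-12 · 8.659×10^-3) = 7.83×10^8 V/(m·s).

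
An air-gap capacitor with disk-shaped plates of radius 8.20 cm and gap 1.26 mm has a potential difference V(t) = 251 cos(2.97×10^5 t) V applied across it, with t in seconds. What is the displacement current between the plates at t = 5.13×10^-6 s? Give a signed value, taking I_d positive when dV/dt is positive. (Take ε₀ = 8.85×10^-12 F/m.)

-0.0110 A

dE/dt = (V₀ω/d)·−sin(ωt) with ωt = 1.52361 rad: (251)(2.97×10^5)(-0.9989)/(1.26×10^-3) = -5.910×10^10 V/(m·s).
I_d = ε₀ A dE/dt = (8.85×10^-12)(0.02112)(-5.910×10^10) = -0.0110 A.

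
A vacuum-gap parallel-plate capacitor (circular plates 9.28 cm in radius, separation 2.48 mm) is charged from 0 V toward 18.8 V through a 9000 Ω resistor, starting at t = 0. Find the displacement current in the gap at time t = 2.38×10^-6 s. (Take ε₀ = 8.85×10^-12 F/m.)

C = ε₀A/d = (8.85×10^-12)(0.02705)/(2.48×10^-3) = 9.653×10^-11 F, so τ = RC = 8.688×10^-7 s.
The conduction current is I(t) = (V₀/R) e^(−t/τ), and the displacement current between the plates equals it.
t/τ = 2.739; I_d = (18.8/9000) · e^(−2.739) = (2.089×10^-3)(0.06463) = 1.35×10^-4 A.

1.35×10^-4 A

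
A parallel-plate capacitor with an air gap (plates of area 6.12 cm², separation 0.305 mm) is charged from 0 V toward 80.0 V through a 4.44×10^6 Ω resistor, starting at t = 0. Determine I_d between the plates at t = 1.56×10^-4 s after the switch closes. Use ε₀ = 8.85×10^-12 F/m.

C = ε₀A/d = (8.85×10^-12)(6.12×10^-4)/(3.05×10^-4) = 1.776×10^-11 F and τ = RC = 7.885×10^-5 s. I_d in the gap equals the RC charging current.
I_d(t) = (V₀/R) e^(−t/τ) = 1.802×10^-5 · e^(−1.978) = 2.49×10^-6 A.

2.49×10^-6 A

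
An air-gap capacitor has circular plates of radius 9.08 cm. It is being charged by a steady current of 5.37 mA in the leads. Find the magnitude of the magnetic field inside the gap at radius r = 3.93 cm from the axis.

Between the plates the displacement current equals the wire current: I_d = 5.37 mA = 5.37×10^-3 A.
∮B·dl = μ₀ I_d,enc with I_d,enc = I_d r²/R² = 1.006×10^-3 A; so B = μ₀ I_d,enc/(2πr) = 5.12×10^-9 T.

5.12×10^-9 T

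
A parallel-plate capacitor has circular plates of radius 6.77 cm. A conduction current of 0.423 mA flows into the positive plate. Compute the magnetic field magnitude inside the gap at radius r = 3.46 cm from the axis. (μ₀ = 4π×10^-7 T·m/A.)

No conduction current crosses the gap, so I_d there equals the 4.23×10^-4 A in the leads.
∮B·dl = μ₀ I_d,enc with I_d,enc = I_d r²/R² = 1.105×10^-4 A; so B = μ₀ I_d,enc/(2πr) = 6.39×10^-10 T.

6.39×10^-10 T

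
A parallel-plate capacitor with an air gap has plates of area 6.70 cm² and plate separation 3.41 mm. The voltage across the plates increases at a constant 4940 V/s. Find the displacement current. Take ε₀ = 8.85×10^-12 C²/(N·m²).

C = ε₀A/d = (8.85×10^-12)(6.70×10^-4)/(3.41×10^-3) = 1.739×10^-12 F.
I_d = C dV/dt = (1.739×10^-12)(4940) = 8.59×10^-9 A.

8.59×10^-9 A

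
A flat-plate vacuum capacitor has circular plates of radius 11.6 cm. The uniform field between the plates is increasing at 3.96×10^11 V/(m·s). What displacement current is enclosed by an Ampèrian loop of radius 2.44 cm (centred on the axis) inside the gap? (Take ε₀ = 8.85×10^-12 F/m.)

Through the whole plate area (πR² = 0.04227 m²), I_d = ε₀ πR² dE/dt = 0.1481 A.
Through an area πr² the displacement current is I_d·(πr²/πR²) = I_d (r/R)² = 6.55×10^-3 A.

6.55×10^-3 A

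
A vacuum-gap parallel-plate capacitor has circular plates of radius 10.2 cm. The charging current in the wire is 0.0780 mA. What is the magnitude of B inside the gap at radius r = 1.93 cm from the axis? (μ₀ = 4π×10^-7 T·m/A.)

No conduction current crosses the gap, so I_d there equals the 7.80×10^-5 A in the leads.
An Ampèrian loop of radius r encloses a fraction (r/R)² of I_d. Then B·2πr = μ₀ I_d (r/R)², giving B = μ₀ I_d r/(2πR²) = 2.89×10^-11 T.

2.89×10^-11 T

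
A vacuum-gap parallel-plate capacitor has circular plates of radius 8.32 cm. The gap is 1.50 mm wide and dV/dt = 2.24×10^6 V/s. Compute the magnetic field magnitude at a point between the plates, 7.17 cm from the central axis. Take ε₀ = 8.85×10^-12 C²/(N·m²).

5.95×10^-10 T

With E = V/d, dE/dt = 1.493×10^9 V/(m·s) and πR² = 0.02175 m², giving I_d = ε₀ πR² dE/dt = 2.874×10^-4 A.
For r < R the Ampère–Maxwell law gives B(2πr) = μ₀ I_d (r²/R²), so B = μ₀ I_d r/(2πR²) = (4π×10^-7)(2.874×10^-4)(0.0717)/(2π·0.0832²) = 5.95×10^-10 T.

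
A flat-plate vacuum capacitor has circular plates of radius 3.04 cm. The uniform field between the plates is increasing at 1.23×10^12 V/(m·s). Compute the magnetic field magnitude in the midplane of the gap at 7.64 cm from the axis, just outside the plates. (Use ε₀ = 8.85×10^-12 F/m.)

I_d = ε₀ dΦ_E/dt = ε₀ πR² (dE/dt) = (8.85×10^-12)(2.903×10^-3)(1.23×10^12) = 0.03160 A through the full plate area.
For r ≥ R the full I_d is enclosed: B = μ₀ I_d/(2πr) = (4π×10^-7)(0.03160)/(2π·0.0764) = 8.27×10^-8 T.

8.27×10^-8 T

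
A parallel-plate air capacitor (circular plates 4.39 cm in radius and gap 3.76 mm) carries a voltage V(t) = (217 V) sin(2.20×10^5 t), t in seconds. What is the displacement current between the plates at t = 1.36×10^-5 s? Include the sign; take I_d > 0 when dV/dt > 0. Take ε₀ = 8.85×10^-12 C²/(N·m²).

-6.73×10^-4 A

dE/dt = (V₀ω/d)·cos(ωt) with ωt = 2.992 rad: (217)(2.20×10^5)(-0.9888)/(3.76×10^-3) = -1.255×10^10 V/(m·s).
I_d = ε₀ A dE/dt = (8.85×10^-12)(6.055×10^-3)(-1.255×10^10) = -6.73×10^-4 A.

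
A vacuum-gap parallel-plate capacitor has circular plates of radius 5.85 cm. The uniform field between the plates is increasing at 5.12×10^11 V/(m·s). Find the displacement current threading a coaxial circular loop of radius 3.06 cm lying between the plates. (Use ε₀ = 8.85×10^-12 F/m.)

Total displacement current: I_d = ε₀(πR²)(dE/dt) = (8.85×10^-12)(0.01075)(5.12×10^11) = 0.04871 A.
Through an area πr² the displacement current is I_d·(πr²/πR²) = I_d (r/R)² = 0.0133 A.

0.0133 A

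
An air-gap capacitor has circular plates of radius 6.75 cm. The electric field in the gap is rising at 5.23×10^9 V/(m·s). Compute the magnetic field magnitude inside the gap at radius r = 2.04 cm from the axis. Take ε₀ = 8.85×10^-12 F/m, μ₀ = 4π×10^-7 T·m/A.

I_d = ε₀ dΦ_E/dt = ε₀ πR² (dE/dt) = (8.85×10^-12)(0.01431)(5.23×10^9) = 6.623×10^-4 A through the full plate area.
For r < R the Ampère–Maxwell law gives B(2πr) = μ₀ I_d (r²/R²), so B = μ₀ I_d r/(2πR²) = (4π×10^-7)(6.623×10^-4)(0.0204)/(2π·0.0675²) = 5.93×10^-10 T.

5.93×10^-10 T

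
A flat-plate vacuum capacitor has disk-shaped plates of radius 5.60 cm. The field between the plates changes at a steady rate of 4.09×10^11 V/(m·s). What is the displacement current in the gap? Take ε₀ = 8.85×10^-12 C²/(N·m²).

With a uniform field, Φ_E = EA, so I_d = ε₀ A dE/dt = 0.0357 A.

0.0357 A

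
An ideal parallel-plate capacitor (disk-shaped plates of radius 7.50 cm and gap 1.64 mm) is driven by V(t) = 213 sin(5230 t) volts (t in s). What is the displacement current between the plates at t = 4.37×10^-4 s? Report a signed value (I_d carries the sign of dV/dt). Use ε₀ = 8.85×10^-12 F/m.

-6.96×10^-5 A

dE/dt = (V₀ω/d)·cos(ωt) with ωt = 2.28551 rad: (213)(5230)(-0.6554)/(1.64×10^-3) = -4.452×10^8 V/(m·s).
I_d = ε₀ A dE/dt = (8.85×10^-12)(0.01767)(-4.452×10^8) = -6.96×10^-5 A.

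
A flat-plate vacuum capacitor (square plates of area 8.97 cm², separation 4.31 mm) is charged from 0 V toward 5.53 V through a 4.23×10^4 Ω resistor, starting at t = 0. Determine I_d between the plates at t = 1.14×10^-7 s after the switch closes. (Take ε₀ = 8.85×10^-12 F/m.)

3.03×10^-5 A

With C = ε₀A/d = (8.85×10^-12)(8.97×10^-4)/(4.31×10^-3) = 1.842×10^-12 F, the time constant is τ = RC = 7.792×10^-8 s, so t/τ = 1.463 and e^(−t/τ) = 0.2315.
I_d = I_cond = (V₀/R) e^(−t/τ) = (1.307×10^-4)(0.2315) = 3.03×10^-5 A.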